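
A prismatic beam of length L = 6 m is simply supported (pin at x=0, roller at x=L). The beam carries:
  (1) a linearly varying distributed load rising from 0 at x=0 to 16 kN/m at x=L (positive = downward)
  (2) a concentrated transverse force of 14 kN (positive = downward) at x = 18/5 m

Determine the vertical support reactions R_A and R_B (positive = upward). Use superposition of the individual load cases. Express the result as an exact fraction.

R_A = 108/5 kN, R_B = 202/5 kN

Load 1 — triangular load w₀=16 kN/m (0→w₀ over full span):
  R_A = w₀L/6 = 16·6/6 = 16 kN
  R_B = w₀L/3 = 16·6/3 = 32 kN
Load 2 — point force P=14 kN at a=18/5 m (b=L-a=12/5):
  R_A = Pb/L = 14·(12/5)/6 = 28/5 kN
  R_B = Pa/L = 14·(18/5)/6 = 42/5 kN
Superposition: R_A = 108/5 kN, R_B = 202/5 kN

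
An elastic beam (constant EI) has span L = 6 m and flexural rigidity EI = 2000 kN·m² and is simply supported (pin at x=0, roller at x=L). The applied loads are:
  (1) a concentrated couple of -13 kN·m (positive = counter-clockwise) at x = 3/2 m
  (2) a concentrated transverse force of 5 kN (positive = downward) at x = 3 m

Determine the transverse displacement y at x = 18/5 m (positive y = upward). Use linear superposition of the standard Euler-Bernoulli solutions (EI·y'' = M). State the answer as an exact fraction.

Load 1 — applied couple M₀=-13 kN·m at a=3/2 m (b=L-a=9/2):
  y_1 = (M₀x³/(6L)-M₀(x-a)²/2+C₁x)/EI  [x>a] with C₁=M₀(3b²-L²)/(6L)=-143/16 = ((-13)·(18/5)³/(6·6)-(-13)·((18/5)-(3/2))²/2+(-143/16)·(18/5))/2000 = -10179/1000000 m
Load 2 — point force P=5 kN at a=3 m (b=L-a=3):
  y_2 = -Pa(L-x)(2Lx-a²-x²)/(6LEI)  [x>a] = -5·3·(6-(18/5))·(2·6·(18/5)-3²-(18/5)²)/(6·6·2000) = -531/50000 m
Superposition: y = Σ y_i = -20799/1000000 m ≈ -0.020799 m

y(18/5) = -20799/1000000 m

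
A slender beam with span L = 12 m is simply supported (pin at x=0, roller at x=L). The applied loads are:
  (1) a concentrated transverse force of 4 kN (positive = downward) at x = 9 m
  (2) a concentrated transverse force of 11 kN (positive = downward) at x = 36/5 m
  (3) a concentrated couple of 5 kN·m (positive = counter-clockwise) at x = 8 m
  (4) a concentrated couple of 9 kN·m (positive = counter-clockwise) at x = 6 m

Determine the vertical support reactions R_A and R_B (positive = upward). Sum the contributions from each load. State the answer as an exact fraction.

Load 1 — point force P=4 kN at a=9 m (b=L-a=3):
  R_A = Pb/L = 4·3/12 = 1 kN
  R_B = Pa/L = 4·9/12 = 3 kN
Load 2 — point force P=11 kN at a=36/5 m (b=L-a=24/5):
  R_A = Pb/L = 11·(24/5)/12 = 22/5 kN
  R_B = Pa/L = 11·(36/5)/12 = 33/5 kN
Load 3 — applied couple M₀=5 kN·m at a=8 m (b=L-a=4):
  R_A = M₀/L = 5/12 kN
  R_B = -M₀/L = -5/12 kN
Load 4 — applied couple M₀=9 kN·m at a=6 m (b=L-a=6):
  R_A = M₀/L = 9/12 = 3/4 kN
  R_B = -M₀/L = -9/12 = -3/4 kN
Superposition: R_A = 197/30 kN, R_B = 253/30 kN

R_A = 197/30 kN, R_B = 253/30 kN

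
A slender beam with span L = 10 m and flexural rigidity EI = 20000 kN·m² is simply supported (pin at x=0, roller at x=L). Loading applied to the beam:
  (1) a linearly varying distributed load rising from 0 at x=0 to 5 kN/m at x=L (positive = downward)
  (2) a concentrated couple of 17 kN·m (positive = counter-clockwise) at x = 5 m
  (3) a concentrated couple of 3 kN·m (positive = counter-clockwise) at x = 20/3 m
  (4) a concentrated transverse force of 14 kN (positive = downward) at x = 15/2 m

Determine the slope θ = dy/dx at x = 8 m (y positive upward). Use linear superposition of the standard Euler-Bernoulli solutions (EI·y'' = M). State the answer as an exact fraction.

Load 1 — triangular load w₀=5 kN/m (0→w₀ over full span):
  θ_1 = -w₀(7L⁴-30L²x²+15x⁴)/(360LEI) = -5·(7·10⁴-30·10²·8²+15·8⁴)/(360·10·20000) = 757/180000 rad
Load 2 — applied couple M₀=17 kN·m at a=5 m (b=L-a=5):
  θ_2 = (M₀x²/(2L)-M₀(x-a)+C₁)/EI  [x>a] with C₁=M₀(3b²-L²)/(6L)=-85/12 = (17·8²/(2·10)-17·(8-5)+(-85/12))/20000 = -221/1200000 rad
Load 3 — applied couple M₀=3 kN·m at a=20/3 m (b=L-a=10/3):
  θ_3 = (M₀x²/(2L)-M₀(x-a)+C₁)/EI  [x>a] with C₁=M₀(3b²-L²)/(6L)=-10/3 = (3·8²/(2·10)-3·(8-(20/3))+(-10/3))/20000 = 17/150000 rad
Load 4 — point force P=14 kN at a=15/2 m (b=L-a=5/2):
  θ_4 = -Pa(2L²-6Lx+3x²+a²)/(6LEI)  [x>a] = -14·(15/2)·(2·10²-6·10·8+3·8²+(15/2)²)/(6·10·20000) = 889/320000 rad
Superposition: θ = Σ θ_i = 19909/2880000 rad ≈ 0.006913 rad

θ(8) = 19909/2880000 rad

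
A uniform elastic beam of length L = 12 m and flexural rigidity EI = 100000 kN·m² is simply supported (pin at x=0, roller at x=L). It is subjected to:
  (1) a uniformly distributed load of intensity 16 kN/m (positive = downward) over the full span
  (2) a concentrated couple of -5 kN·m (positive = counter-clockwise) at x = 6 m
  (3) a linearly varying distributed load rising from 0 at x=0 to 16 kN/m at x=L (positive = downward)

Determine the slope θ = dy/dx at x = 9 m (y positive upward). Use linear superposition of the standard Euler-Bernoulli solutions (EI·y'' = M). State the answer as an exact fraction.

θ(9) = 47461/4000000 rad

Load 1 — uniform load w=16 kN/m over full span:
  θ_1 = -w(L³-6Lx²+4x³)/(24EI) = -16·(12³-6·12·9²+4·9³)/(24·100000) = 99/12500 rad
Load 2 — applied couple M₀=-5 kN·m at a=6 m (b=L-a=6):
  θ_2 = (M₀x²/(2L)-M₀(x-a)+C₁)/EI  [x>a] with C₁=M₀(3b²-L²)/(6L)=5/2 = ((-5)·9²/(2·12)-(-5)·(9-6)+(5/2))/100000 = 1/160000 rad
Load 3 — triangular load w₀=16 kN/m (0→w₀ over full span):
  θ_3 = -w₀(7L⁴-30L²x²+15x⁴)/(360LEI) = -16·(7·12⁴-30·12²·9²+15·9⁴)/(360·12·100000) = 3939/1000000 rad
Superposition: θ = Σ θ_i = 47461/4000000 rad ≈ 0.011865 rad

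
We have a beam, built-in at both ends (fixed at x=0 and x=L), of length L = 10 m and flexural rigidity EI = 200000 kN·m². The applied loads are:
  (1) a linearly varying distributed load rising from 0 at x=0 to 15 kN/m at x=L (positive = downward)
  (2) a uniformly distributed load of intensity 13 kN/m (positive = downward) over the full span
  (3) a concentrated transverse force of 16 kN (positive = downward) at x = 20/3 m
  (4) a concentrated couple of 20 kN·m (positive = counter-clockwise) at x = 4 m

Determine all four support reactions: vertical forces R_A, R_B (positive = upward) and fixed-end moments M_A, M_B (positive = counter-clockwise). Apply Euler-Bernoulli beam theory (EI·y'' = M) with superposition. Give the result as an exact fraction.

R_A = 127613/1350 kN, M_A = 23299/135 kN·m, R_B = 170737/1350 kN, M_B = -27086/135 kN·m

Load 1 — triangular load w₀=15 kN/m (0→w₀ over full span):
  R_A = 3w₀L/20 = 3·15·10/20 = 45/2 kN
  M_A = w₀L²/30 = 15·10²/30 = 50 kN·m
  R_B = 7w₀L/20 = 7·15·10/20 = 105/2 kN
  M_B = -w₀L²/20 = -15·10²/20 = -75 kN·m
Load 2 — uniform load w=13 kN/m over full span:
  R_A = wL/2 = 13·10/2 = 65 kN
  M_A = wL²/12 = 13·10²/12 = 325/3 kN·m
  R_B = wL/2 = 13·10/2 = 65 kN
  M_B = -wL²/12 = -13·10²/12 = -325/3 kN·m
Load 3 — point force P=16 kN at a=20/3 m (b=L-a=10/3):
  R_A = Pb²(3a+b)/L³ = 16·(10/3)²·(3·(20/3)+(10/3))/10³ = 112/27 kN
  M_A = Pab²/L² = 16·(20/3)·(10/3)²/10² = 320/27 kN·m
  R_B = Pa²(a+3b)/L³ = 16·(20/3)²·((20/3)+3·(10/3))/10³ = 320/27 kN
  M_B = -Pa²b/L² = -16·(20/3)²·(10/3)/10² = -640/27 kN·m
Load 4 — applied couple M₀=20 kN·m at a=4 m (b=L-a=6):
  R_A = 6M₀ab/L³ = 6·20·4·6/10³ = 72/25 kN
  M_A = M₀b(2a-b)/L² = 20·6·(2·4-6)/10² = 12/5 kN·m
  R_B = -6M₀ab/L³ = -6·20·4·6/10³ = -72/25 kN
  M_B = M₀a(2b-a)/L² = 20·4·(2·6-4)/10² = 32/5 kN·m
Superposition: R_A = 127613/1350 kN, M_A = 23299/135 kN·m, R_B = 170737/1350 kN, M_B = -27086/135 kN·m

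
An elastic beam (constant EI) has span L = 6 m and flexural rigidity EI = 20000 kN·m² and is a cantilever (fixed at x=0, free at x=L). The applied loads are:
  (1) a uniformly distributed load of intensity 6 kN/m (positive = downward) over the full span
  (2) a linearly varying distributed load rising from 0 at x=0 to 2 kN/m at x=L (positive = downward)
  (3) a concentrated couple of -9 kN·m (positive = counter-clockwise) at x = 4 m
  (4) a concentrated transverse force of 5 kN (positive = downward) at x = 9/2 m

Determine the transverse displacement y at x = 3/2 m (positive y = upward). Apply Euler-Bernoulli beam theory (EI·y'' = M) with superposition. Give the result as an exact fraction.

Load 1 — uniform load w=6 kN/m over full span:
  y_1 = -wx²(x²-4Lx+6L²)/(24EI) = -6·(3/2)²·((3/2)²-4·6·(3/2)+6·6²)/(24·20000) = -6561/1280000 m
Load 2 — triangular load w₀=2 kN/m (0→w₀ over full span):
  y_2 = (w₀Lx³/12-w₀L²x²/6-w₀x⁵/(120L))/EI = (2·6·(3/2)³/12-2·6²·(3/2)²/6-2·(3/2)⁵/(120·6))/20000 = -30267/25600000 m
Load 3 — applied couple M₀=-9 kN·m at a=4 m (b=L-a=2):
  y_3 = M₀x²/(2EI)  [x≤a] = (-9)·(3/2)²/(2·20000) = -81/160000 m
Load 4 — point force P=5 kN at a=9/2 m (b=L-a=3/2):
  y_4 = -Px²(3a-x)/(6EI)  [x≤a] = -5·(3/2)²·(3·(9/2)-(3/2))/(6·20000) = -9/8000 m
Superposition: y = Σ y_i = -203247/25600000 m ≈ -0.007939 m

y(3/2) = -203247/25600000 m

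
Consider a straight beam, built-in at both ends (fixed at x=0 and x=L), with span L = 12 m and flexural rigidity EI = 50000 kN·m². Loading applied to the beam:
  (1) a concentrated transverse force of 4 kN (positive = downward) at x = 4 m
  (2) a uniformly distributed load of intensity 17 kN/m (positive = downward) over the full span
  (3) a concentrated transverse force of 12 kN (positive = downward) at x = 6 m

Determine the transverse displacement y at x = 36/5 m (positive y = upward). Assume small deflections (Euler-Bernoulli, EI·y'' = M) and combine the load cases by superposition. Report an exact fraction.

y(36/5) = -113044/5859375 m

Load 1 — point force P=4 kN at a=4 m (b=L-a=8):
  y_1 = -Pa²(L-x)²(3bL-(3b+a)(L-x))/(6L³EI)  [x>a] = -4·4²·(12-(36/5))²·(3·8·12-(3·8+4)·(12-(36/5)))/(6·12³·50000) = -512/1171875 m
Load 2 — uniform load w=17 kN/m over full span:
  y_2 = -wx²(L-x)²/(24EI) = -17·(36/5)²·(12-(36/5))²/(24·50000) = -33048/1953125 m
Load 3 — point force P=12 kN at a=6 m (b=L-a=6):
  y_3 = -Pa²(L-x)²(3bL-(3b+a)(L-x))/(6L³EI)  [x>a] = -12·6²·(12-(36/5))²·(3·6·12-(3·6+6)·(12-(36/5)))/(6·12³·50000) = -756/390625 m
Superposition: y = Σ y_i = -113044/5859375 m ≈ -0.019293 m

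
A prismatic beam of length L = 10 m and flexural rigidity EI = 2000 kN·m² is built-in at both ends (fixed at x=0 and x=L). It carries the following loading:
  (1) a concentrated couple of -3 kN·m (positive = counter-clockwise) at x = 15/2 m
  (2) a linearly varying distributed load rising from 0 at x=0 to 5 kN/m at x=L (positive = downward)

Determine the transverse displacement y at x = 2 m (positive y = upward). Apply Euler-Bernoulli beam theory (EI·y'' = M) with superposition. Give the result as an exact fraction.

Load 1 — applied couple M₀=-3 kN·m at a=15/2 m (b=L-a=5/2):
  y_1 = (R_Ax³/6 - M_Ax²/2)/EI  [x≤a] with R_A=-27/80, M_A=-15/16 = ((-27/80)·2³/6 - (-15/16)·2²/2)/2000 = 57/80000 m
Load 2 — triangular load w₀=5 kN/m (0→w₀ over full span):
  y_2 = -w₀x²(L-x)²(x+2L)/(120LEI) = -5·2²·(10-2)²·(2+2·10)/(120·10·2000) = -22/1875 m
Superposition: y = Σ y_i = -529/48000 m ≈ -0.011021 m

y(2) = -529/48000 m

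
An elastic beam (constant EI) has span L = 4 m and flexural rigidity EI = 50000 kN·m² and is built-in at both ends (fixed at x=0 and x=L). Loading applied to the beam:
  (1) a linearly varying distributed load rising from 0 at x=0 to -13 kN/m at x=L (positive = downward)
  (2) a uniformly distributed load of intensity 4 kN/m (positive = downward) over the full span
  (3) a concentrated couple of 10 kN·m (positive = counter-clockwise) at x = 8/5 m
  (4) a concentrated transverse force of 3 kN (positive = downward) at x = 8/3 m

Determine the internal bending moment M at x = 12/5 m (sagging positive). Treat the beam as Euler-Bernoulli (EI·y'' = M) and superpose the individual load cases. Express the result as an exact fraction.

Load 1 — triangular load w₀=-13 kN/m (0→w₀ over full span):
  M_1 = 3w₀Lx/20 - w₀L²/30 - w₀x³/(6L) = 3·(-13)·4·(12/5)/20 - (-13)·4²/30 - (-13)·(12/5)³/(6·4) = -1612/375 kN·m
Load 2 — uniform load w=4 kN/m over full span:
  M_2 = wLx/2 - wL²/12 - wx²/2 = 4·4·(12/5)/2 - 4·4²/12 - 4·(12/5)²/2 = 176/75 kN·m
Load 3 — applied couple M₀=10 kN·m at a=8/5 m (b=L-a=12/5):
  M_3 = R_Ax - M_A - M₀  [x>a] with R_A=18/5, M_A=6/5 = (18/5)·(12/5) - (6/5) - 10 = -64/25 kN·m
Load 4 — point force P=3 kN at a=8/3 m (b=L-a=4/3):
  M_4 = Pb²(3a+b)x/L³ - Pab²/L²  [x≤a] = 3·(4/3)²·(3·(8/3)+(4/3))·(12/5)/4³ - 3·(8/3)·(4/3)²/4² = 44/45 kN·m
Superposition: M = Σ M_i = -3976/1125 kN·m ≈ -3.534222 kN·m

M(12/5) = -3976/1125 kN·m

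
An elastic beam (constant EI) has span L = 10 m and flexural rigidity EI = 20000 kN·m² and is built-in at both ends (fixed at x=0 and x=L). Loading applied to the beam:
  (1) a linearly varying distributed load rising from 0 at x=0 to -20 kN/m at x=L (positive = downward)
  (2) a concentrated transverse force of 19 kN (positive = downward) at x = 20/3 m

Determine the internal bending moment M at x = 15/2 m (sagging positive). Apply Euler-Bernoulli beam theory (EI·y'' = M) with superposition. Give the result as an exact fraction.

Load 1 — triangular load w₀=-20 kN/m (0→w₀ over full span):
  M_1 = 3w₀Lx/20 - w₀L²/30 - w₀x³/(6L) = 3·(-20)·10·(15/2)/20 - (-20)·10²/30 - (-20)·(15/2)³/(6·10) = -425/24 kN·m
Load 2 — point force P=19 kN at a=20/3 m (b=L-a=10/3):
  M_2 = Pa²(a+3b)(L-x)/L³ - Pa²b/L²  [x>a] = 19·(20/3)²·((20/3)+3·(10/3))·(10-(15/2))/10³ - 19·(20/3)²·(10/3)/10² = 190/27 kN·m
Superposition: M = Σ M_i = -2305/216 kN·m ≈ -10.671296 kN·m

M(15/2) = -2305/216 kN·m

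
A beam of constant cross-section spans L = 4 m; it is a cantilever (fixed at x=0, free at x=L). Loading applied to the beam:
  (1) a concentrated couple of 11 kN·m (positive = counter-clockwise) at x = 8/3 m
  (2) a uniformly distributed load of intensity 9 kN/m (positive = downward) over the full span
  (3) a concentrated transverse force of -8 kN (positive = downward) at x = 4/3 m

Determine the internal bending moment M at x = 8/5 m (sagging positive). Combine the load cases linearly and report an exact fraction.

M(8/5) = -373/25 kN·m

Load 1 — applied couple M₀=11 kN·m at a=8/3 m (b=L-a=4/3):
  M_1 = M₀  [x≤a] = 11 = 11 kN·m
Load 2 — uniform load w=9 kN/m over full span:
  M_2 = -w(L-x)²/2 = -9·(4-(8/5))²/2 = -648/25 kN·m
Load 3 — point force P=-8 kN at a=4/3 m (b=L-a=8/3):
  M_3 = 0  [x>a] = 0 kN·m
Superposition: M = Σ M_i = -373/25 kN·m ≈ -14.920000 kN·m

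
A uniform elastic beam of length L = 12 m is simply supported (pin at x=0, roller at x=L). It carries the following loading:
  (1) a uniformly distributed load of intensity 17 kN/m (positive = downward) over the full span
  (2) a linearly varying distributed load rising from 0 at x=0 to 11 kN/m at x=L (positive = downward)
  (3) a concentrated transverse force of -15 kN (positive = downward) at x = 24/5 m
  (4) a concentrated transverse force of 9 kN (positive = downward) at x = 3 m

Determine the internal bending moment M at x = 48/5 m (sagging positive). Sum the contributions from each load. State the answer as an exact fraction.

Load 1 — uniform load w=17 kN/m over full span:
  M_1 = wx(L-x)/2 = 17·(48/5)·(12-(48/5))/2 = 4896/25 kN·m
Load 2 — triangular load w₀=11 kN/m (0→w₀ over full span):
  M_2 = w₀Lx/6 - w₀x³/(6L) = 11·12·(48/5)/6 - 11·(48/5)³/(6·12) = 9504/125 kN·m
Load 3 — point force P=-15 kN at a=24/5 m (b=L-a=36/5):
  M_3 = Pa(L-x)/L  [x>a] = (-15)·(24/5)·(12-(48/5))/12 = -72/5 kN·m
Load 4 — point force P=9 kN at a=3 m (b=L-a=9):
  M_4 = Pa(L-x)/L  [x>a] = 9·3·(12-(48/5))/12 = 27/5 kN·m
Superposition: M = Σ M_i = 32859/125 kN·m ≈ 262.872000 kN·m

M(48/5) = 32859/125 kN·m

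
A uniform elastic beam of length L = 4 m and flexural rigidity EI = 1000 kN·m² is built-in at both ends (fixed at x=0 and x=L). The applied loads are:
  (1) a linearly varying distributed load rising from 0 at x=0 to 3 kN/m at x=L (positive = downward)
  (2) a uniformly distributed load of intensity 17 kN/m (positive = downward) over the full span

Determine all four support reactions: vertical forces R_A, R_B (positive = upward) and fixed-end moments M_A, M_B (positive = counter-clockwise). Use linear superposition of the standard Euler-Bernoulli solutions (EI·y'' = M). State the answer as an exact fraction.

Load 1 — triangular load w₀=3 kN/m (0→w₀ over full span):
  R_A = 3w₀L/20 = 3·3·4/20 = 9/5 kN
  M_A = w₀L²/30 = 3·4²/30 = 8/5 kN·m
  R_B = 7w₀L/20 = 7·3·4/20 = 21/5 kN
  M_B = -w₀L²/20 = -3·4²/20 = -12/5 kN·m
Load 2 — uniform load w=17 kN/m over full span:
  R_A = wL/2 = 17·4/2 = 34 kN
  M_A = wL²/12 = 17·4²/12 = 68/3 kN·m
  R_B = wL/2 = 17·4/2 = 34 kN
  M_B = -wL²/12 = -17·4²/12 = -68/3 kN·m
Superposition: R_A = 179/5 kN, M_A = 364/15 kN·m, R_B = 191/5 kN, M_B = -376/15 kN·m

R_A = 179/5 kN, M_A = 364/15 kN·m, R_B = 191/5 kN, M_B = -376/15 kN·m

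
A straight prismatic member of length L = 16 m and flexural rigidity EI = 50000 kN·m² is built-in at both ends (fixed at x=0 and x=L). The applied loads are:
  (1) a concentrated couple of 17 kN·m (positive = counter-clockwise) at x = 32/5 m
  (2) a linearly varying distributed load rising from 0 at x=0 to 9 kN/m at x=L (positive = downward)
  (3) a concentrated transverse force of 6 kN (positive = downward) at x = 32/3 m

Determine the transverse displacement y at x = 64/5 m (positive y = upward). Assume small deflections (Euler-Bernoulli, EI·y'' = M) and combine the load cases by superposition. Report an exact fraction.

y(64/5) = -10055648/1318359375 m

Load 1 — applied couple M₀=17 kN·m at a=32/5 m (b=L-a=48/5):
  y_1 = (R_Ax³/6 - M_Ax²/2 - M₀(x-a)²/2)/EI  [x>a] with R_A=153/100, M_A=51/25 = ((153/100)·(64/5)³/6 - (51/25)·(64/5)²/2 - 17·((64/5)-(32/5))²/2)/50000 = 3808/9765625 m
Load 2 — triangular load w₀=9 kN/m (0→w₀ over full span):
  y_2 = -w₀x²(L-x)²(x+2L)/(120LEI) = -9·(64/5)²·(16-(64/5))²·((64/5)+2·16)/(120·16·50000) = -344064/48828125 m
Load 3 — point force P=6 kN at a=32/3 m (b=L-a=16/3):
  y_3 = -Pa²(L-x)²(3bL-(3b+a)(L-x))/(6L³EI)  [x>a] = -6·(32/3)²·(16-(64/5))²·(3·(16/3)·16-(3·(16/3)+(32/3))·(16-(64/5)))/(6·16³·50000) = -2048/2109375 m
Superposition: y = Σ y_i = -10055648/1318359375 m ≈ -0.007627 m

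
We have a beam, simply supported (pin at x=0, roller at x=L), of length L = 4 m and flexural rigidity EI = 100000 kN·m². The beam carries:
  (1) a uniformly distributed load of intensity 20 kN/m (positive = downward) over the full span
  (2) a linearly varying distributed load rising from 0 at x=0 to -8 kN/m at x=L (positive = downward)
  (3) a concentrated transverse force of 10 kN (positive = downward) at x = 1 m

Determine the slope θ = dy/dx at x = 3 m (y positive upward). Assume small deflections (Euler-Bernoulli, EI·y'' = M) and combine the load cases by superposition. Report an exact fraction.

Load 1 — uniform load w=20 kN/m over full span:
  θ_1 = -w(L³-6Lx²+4x³)/(24EI) = -20·(4³-6·4·3²+4·3³)/(24·100000) = 11/30000 rad
Load 2 — triangular load w₀=-8 kN/m (0→w₀ over full span):
  θ_2 = -w₀(7L⁴-30L²x²+15x⁴)/(360LEI) = -(-8)·(7·4⁴-30·4²·3²+15·3⁴)/(360·4·100000) = -1313/18000000 rad
Load 3 — point force P=10 kN at a=1 m (b=L-a=3):
  θ_3 = -Pa(2L²-6Lx+3x²+a²)/(6LEI)  [x>a] = -10·1·(2·4²-6·4·3+3·3²+1²)/(6·4·100000) = 1/20000 rad
Superposition: θ = Σ θ_i = 6187/18000000 rad ≈ 0.000344 rad

θ(3) = 6187/18000000 rad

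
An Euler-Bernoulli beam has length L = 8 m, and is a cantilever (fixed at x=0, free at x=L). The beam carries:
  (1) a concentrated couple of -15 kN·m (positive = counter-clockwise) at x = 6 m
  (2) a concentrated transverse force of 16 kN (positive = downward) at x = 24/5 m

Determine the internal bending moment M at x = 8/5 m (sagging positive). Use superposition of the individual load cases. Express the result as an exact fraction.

M(8/5) = -331/5 kN·m

Load 1 — applied couple M₀=-15 kN·m at a=6 m (b=L-a=2):
  M_1 = M₀  [x≤a] = (-15) = -15 kN·m
Load 2 — point force P=16 kN at a=24/5 m (b=L-a=16/5):
  M_2 = -P(a-x)  [x≤a] = -16·((24/5)-(8/5)) = -256/5 kN·m
Superposition: M = Σ M_i = -331/5 kN·m ≈ -66.200000 kN·m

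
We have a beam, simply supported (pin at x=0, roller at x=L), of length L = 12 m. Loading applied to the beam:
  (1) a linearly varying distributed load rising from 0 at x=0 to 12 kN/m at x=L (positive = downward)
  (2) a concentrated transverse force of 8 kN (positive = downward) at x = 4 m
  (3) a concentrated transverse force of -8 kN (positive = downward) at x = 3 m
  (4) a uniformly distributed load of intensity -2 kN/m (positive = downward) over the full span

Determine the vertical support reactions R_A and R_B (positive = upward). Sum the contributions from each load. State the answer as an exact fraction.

R_A = 34/3 kN, R_B = 110/3 kN

Load 1 — triangular load w₀=12 kN/m (0→w₀ over full span):
  R_A = w₀L/6 = 12·12/6 = 24 kN
  R_B = w₀L/3 = 12·12/3 = 48 kN
Load 2 — point force P=8 kN at a=4 m (b=L-a=8):
  R_A = Pb/L = 8·8/12 = 16/3 kN
  R_B = Pa/L = 8·4/12 = 8/3 kN
Load 3 — point force P=-8 kN at a=3 m (b=L-a=9):
  R_A = Pb/L = (-8)·9/12 = -6 kN
  R_B = Pa/L = (-8)·3/12 = -2 kN
Load 4 — uniform load w=-2 kN/m over full span:
  R_A = wL/2 = (-2)·12/2 = -12 kN
  R_B = wL/2 = (-2)·12/2 = -12 kN
Superposition: R_A = 34/3 kN, R_B = 110/3 kN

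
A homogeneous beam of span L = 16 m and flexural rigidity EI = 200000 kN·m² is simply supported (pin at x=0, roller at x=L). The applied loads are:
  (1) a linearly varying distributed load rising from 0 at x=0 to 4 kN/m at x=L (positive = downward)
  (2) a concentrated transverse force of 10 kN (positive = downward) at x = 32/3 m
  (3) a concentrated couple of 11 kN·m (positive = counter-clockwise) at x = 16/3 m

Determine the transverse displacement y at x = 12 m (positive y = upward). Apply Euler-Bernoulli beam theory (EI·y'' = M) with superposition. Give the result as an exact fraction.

Load 1 — triangular load w₀=4 kN/m (0→w₀ over full span):
  y_1 = -w₀x(7L⁴-10L²x²+3x⁴)/(360LEI) = -4·12·(7·16⁴-10·16²·12²+3·12⁴)/(360·16·200000) = -119/18750 m
Load 2 — point force P=10 kN at a=32/3 m (b=L-a=16/3):
  y_2 = -Pa(L-x)(2Lx-a²-x²)/(6LEI)  [x>a] = -10·(32/3)·(16-12)·(2·16·12-(32/3)²-12²)/(6·16·200000) = -142/50625 m
Load 3 — applied couple M₀=11 kN·m at a=16/3 m (b=L-a=32/3):
  y_3 = (M₀x³/(6L)-M₀(x-a)²/2+C₁x)/EI  [x>a] with C₁=M₀(3b²-L²)/(6L)=88/9 = (11·12³/(6·16)-11·(12-(16/3))²/2+(88/9)·12)/200000 = 319/900000 m
Superposition: y = Σ y_i = -71257/8100000 m ≈ -0.008797 m

y(12) = -71257/8100000 m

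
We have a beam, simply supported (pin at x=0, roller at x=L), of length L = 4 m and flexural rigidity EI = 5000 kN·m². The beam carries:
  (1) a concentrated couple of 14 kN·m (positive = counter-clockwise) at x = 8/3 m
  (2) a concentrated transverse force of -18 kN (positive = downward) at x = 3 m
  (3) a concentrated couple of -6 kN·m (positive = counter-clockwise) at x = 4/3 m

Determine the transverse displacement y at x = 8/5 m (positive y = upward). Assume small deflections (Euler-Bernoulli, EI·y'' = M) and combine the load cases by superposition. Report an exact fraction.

Load 1 — applied couple M₀=14 kN·m at a=8/3 m (b=L-a=4/3):
  y_1 = (M₀x³/(6L)+C₁x)/EI  [x≤a] with C₁=M₀(3b²-L²)/(6L)=-56/9 = (14·(8/5)³/(6·4)+(-56/9)·(8/5))/5000 = -1064/703125 m
Load 2 — point force P=-18 kN at a=3 m (b=L-a=1):
  y_2 = -Pbx(L²-b²-x²)/(6LEI)  [x≤a] = -(-18)·1·(8/5)·(4²-1²-(8/5)²)/(6·4·5000) = 933/312500 m
Load 3 — applied couple M₀=-6 kN·m at a=4/3 m (b=L-a=8/3):
  y_3 = (M₀x³/(6L)-M₀(x-a)²/2+C₁x)/EI  [x>a] with C₁=M₀(3b²-L²)/(6L)=-4/3 = ((-6)·(8/5)³/(6·4)-(-6)·((8/5)-(4/3))²/2+(-4/3)·(8/5))/5000 = -46/78125 m
Superposition: y = Σ y_i = 497/562500 m ≈ 0.000884 m

y(8/5) = 497/562500 m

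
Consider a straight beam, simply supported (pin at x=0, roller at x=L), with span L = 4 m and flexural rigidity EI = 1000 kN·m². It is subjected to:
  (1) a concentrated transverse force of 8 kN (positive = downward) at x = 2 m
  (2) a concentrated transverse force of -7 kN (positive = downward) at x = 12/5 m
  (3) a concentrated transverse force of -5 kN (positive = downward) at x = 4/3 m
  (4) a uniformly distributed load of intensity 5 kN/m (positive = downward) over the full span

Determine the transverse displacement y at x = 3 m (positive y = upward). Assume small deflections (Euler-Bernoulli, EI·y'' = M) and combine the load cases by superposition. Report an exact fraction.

Load 1 — point force P=8 kN at a=2 m (b=L-a=2):
  y_1 = -Pa(L-x)(2Lx-a²-x²)/(6LEI)  [x>a] = -8·2·(4-3)·(2·4·3-2²-3²)/(6·4·1000) = -11/1500 m
Load 2 — point force P=-7 kN at a=12/5 m (b=L-a=8/5):
  y_2 = -Pa(L-x)(2Lx-a²-x²)/(6LEI)  [x>a] = -(-7)·(12/5)·(4-3)·(2·4·3-(12/5)²-3²)/(6·4·1000) = 1617/250000 m
Load 3 — point force P=-5 kN at a=4/3 m (b=L-a=8/3):
  y_3 = -Pa(L-x)(2Lx-a²-x²)/(6LEI)  [x>a] = -(-5)·(4/3)·(4-3)·(2·4·3-(4/3)²-3²)/(6·4·1000) = 119/32400 m
Load 4 — uniform load w=5 kN/m over full span:
  y_4 = -wx(L³-2Lx²+x³)/(24EI) = -5·3·(4³-2·4·3²+3³)/(24·1000) = -19/1600 m
Superposition: y = Σ y_i = -734467/81000000 m ≈ -0.009067 m

y(3) = -734467/81000000 m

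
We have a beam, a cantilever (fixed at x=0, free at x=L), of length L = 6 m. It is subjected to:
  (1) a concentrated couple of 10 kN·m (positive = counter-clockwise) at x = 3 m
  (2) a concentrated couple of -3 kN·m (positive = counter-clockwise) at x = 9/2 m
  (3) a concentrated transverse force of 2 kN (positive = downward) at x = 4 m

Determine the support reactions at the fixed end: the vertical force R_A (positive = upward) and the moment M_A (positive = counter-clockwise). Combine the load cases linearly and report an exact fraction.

Load 1 — applied couple M₀=10 kN·m at a=3 m (b=L-a=3):
  R_A = 0 kN
  M_A = -M₀ = -10 kN·m
Load 2 — applied couple M₀=-3 kN·m at a=9/2 m (b=L-a=3/2):
  R_A = 0 kN
  M_A = -M₀ = -(-3) = 3 kN·m
Load 3 — point force P=2 kN at a=4 m (b=L-a=2):
  R_A = P = 2 kN
  M_A = Pa = 2·4 = 8 kN·m
Superposition: R_A = 2 kN, M_A = 1 kN·m

R_A = 2 kN, M_A = 1 kN·m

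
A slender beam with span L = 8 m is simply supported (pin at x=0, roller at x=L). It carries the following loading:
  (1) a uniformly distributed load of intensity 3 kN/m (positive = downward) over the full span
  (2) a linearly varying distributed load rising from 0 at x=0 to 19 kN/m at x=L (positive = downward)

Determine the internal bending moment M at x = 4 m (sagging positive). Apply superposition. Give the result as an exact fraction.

M(4) = 100 kN·m

Load 1 — uniform load w=3 kN/m over full span:
  M_1 = wx(L-x)/2 = 3·4·(8-4)/2 = 24 kN·m
Load 2 — triangular load w₀=19 kN/m (0→w₀ over full span):
  M_2 = w₀Lx/6 - w₀x³/(6L) = 19·8·4/6 - 19·4³/(6·8) = 76 kN·m
Superposition: M = Σ M_i = 100 kN·m ≈ 100.000000 kN·m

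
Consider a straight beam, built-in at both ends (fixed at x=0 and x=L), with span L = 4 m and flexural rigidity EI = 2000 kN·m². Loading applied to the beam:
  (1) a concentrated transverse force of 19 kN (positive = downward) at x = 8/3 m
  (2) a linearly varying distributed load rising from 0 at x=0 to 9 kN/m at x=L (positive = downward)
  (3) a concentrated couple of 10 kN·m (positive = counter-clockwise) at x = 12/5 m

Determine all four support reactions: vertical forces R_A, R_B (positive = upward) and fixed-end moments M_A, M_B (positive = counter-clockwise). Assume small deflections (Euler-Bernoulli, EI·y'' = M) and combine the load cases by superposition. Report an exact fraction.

Load 1 — point force P=19 kN at a=8/3 m (b=L-a=4/3):
  R_A = Pb²(3a+b)/L³ = 19·(4/3)²·(3·(8/3)+(4/3))/4³ = 133/27 kN
  M_A = Pab²/L² = 19·(8/3)·(4/3)²/4² = 152/27 kN·m
  R_B = Pa²(a+3b)/L³ = 19·(8/3)²·((8/3)+3·(4/3))/4³ = 380/27 kN
  M_B = -Pa²b/L² = -19·(8/3)²·(4/3)/4² = -304/27 kN·m
Load 2 — triangular load w₀=9 kN/m (0→w₀ over full span):
  R_A = 3w₀L/20 = 3·9·4/20 = 27/5 kN
  M_A = w₀L²/30 = 9·4²/30 = 24/5 kN·m
  R_B = 7w₀L/20 = 7·9·4/20 = 63/5 kN
  M_B = -w₀L²/20 = -9·4²/20 = -36/5 kN·m
Load 3 — applied couple M₀=10 kN·m at a=12/5 m (b=L-a=8/5):
  R_A = 6M₀ab/L³ = 6·10·(12/5)·(8/5)/4³ = 18/5 kN
  M_A = M₀b(2a-b)/L² = 10·(8/5)·(2·(12/5)-(8/5))/4² = 16/5 kN·m
  R_B = -6M₀ab/L³ = -6·10·(12/5)·(8/5)/4³ = -18/5 kN
  M_B = M₀a(2b-a)/L² = 10·(12/5)·(2·(8/5)-(12/5))/4² = 6/5 kN·m
Superposition: R_A = 376/27 kN, M_A = 368/27 kN·m, R_B = 623/27 kN, M_B = -466/27 kN·m

R_A = 376/27 kN, M_A = 368/27 kN·m, R_B = 623/27 kN, M_B = -466/27 kN·m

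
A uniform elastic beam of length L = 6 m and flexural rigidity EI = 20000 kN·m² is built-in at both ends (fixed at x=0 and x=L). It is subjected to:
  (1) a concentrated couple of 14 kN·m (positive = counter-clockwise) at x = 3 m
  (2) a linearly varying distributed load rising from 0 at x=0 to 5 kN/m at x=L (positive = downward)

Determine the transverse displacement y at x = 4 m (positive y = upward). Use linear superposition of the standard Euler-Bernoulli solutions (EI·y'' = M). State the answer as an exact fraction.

Load 1 — applied couple M₀=14 kN·m at a=3 m (b=L-a=3):
  y_1 = (R_Ax³/6 - M_Ax²/2 - M₀(x-a)²/2)/EI  [x>a] with R_A=7/2, M_A=7/2 = ((7/2)·4³/6 - (7/2)·4²/2 - 14·(4-3)²/2)/20000 = 7/60000 m
Load 2 — triangular load w₀=5 kN/m (0→w₀ over full span):
  y_2 = -w₀x²(L-x)²(x+2L)/(120LEI) = -5·4²·(6-4)²·(4+2·6)/(120·6·20000) = -2/5625 m
Superposition: y = Σ y_i = -43/180000 m ≈ -0.000239 m

y(4) = -43/180000 m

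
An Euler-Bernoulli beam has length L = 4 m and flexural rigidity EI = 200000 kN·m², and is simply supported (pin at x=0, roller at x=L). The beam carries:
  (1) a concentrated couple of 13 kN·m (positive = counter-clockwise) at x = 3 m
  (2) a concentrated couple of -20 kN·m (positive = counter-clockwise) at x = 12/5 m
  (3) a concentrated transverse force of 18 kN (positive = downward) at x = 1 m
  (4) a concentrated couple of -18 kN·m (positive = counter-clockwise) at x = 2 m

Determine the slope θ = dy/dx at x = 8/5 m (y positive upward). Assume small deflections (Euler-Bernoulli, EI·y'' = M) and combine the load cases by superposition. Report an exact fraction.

θ(8/5) = -4091/120000000 rad

Load 1 — applied couple M₀=13 kN·m at a=3 m (b=L-a=1):
  θ_1 = (M₀x²/(2L)+C₁)/EI  [x≤a] with C₁=M₀(3b²-L²)/(6L)=-169/24 = (13·(8/5)²/(2·4)+(-169/24))/200000 = -1729/120000000 rad
Load 2 — applied couple M₀=-20 kN·m at a=12/5 m (b=L-a=8/5):
  θ_2 = (M₀x²/(2L)+C₁)/EI  [x≤a] with C₁=M₀(3b²-L²)/(6L)=104/15 = ((-20)·(8/5)²/(2·4)+(104/15))/200000 = 1/375000 rad
Load 3 — point force P=18 kN at a=1 m (b=L-a=3):
  θ_3 = -Pa(2L²-6Lx+3x²+a²)/(6LEI)  [x>a] = -18·1·(2·4²-6·4·(8/5)+3·(8/5)²+1²)/(6·4·200000) = -171/20000000 rad
Load 4 — applied couple M₀=-18 kN·m at a=2 m (b=L-a=2):
  θ_4 = (M₀x²/(2L)+C₁)/EI  [x≤a] with C₁=M₀(3b²-L²)/(6L)=3 = ((-18)·(8/5)²/(2·4)+3)/200000 = -69/5000000 rad
Superposition: θ = Σ θ_i = -4091/120000000 rad ≈ -0.000034 rad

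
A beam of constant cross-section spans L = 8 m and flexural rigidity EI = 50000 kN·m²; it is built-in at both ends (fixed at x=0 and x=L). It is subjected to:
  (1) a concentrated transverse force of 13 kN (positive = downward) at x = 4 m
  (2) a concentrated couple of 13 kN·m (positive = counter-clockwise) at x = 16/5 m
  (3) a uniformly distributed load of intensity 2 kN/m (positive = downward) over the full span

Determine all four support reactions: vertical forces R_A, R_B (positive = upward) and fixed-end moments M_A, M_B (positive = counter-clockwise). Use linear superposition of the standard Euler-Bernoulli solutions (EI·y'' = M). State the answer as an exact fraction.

Load 1 — point force P=13 kN at a=4 m (b=L-a=4):
  R_A = Pb²(3a+b)/L³ = 13·4²·(3·4+4)/8³ = 13/2 kN
  M_A = Pab²/L² = 13·4·4²/8² = 13 kN·m
  R_B = Pa²(a+3b)/L³ = 13·4²·(4+3·4)/8³ = 13/2 kN
  M_B = -Pa²b/L² = -13·4²·4/8² = -13 kN·m
Load 2 — applied couple M₀=13 kN·m at a=16/5 m (b=L-a=24/5):
  R_A = 6M₀ab/L³ = 6·13·(16/5)·(24/5)/8³ = 117/50 kN
  M_A = M₀b(2a-b)/L² = 13·(24/5)·(2·(16/5)-(24/5))/8² = 39/25 kN·m
  R_B = -6M₀ab/L³ = -6·13·(16/5)·(24/5)/8³ = -117/50 kN
  M_B = M₀a(2b-a)/L² = 13·(16/5)·(2·(24/5)-(16/5))/8² = 104/25 kN·m
Load 3 — uniform load w=2 kN/m over full span:
  R_A = wL/2 = 2·8/2 = 8 kN
  M_A = wL²/12 = 2·8²/12 = 32/3 kN·m
  R_B = wL/2 = 2·8/2 = 8 kN
  M_B = -wL²/12 = -2·8²/12 = -32/3 kN·m
Superposition: R_A = 421/25 kN, M_A = 1892/75 kN·m, R_B = 304/25 kN, M_B = -1463/75 kN·m

R_A = 421/25 kN, M_A = 1892/75 kN·m, R_B = 304/25 kN, M_B = -1463/75 kN·m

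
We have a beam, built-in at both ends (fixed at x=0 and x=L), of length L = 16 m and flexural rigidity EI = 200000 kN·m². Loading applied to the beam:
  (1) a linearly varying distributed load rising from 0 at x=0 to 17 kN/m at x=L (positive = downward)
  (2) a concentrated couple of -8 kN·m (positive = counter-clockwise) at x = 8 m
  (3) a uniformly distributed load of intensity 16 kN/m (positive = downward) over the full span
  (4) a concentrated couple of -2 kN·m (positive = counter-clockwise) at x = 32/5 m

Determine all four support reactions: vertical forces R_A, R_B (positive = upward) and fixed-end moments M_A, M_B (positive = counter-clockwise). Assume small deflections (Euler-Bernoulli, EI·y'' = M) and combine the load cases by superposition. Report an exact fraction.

Load 1 — triangular load w₀=17 kN/m (0→w₀ over full span):
  R_A = 3w₀L/20 = 3·17·16/20 = 204/5 kN
  M_A = w₀L²/30 = 17·16²/30 = 2176/15 kN·m
  R_B = 7w₀L/20 = 7·17·16/20 = 476/5 kN
  M_B = -w₀L²/20 = -17·16²/20 = -1088/5 kN·m
Load 2 — applied couple M₀=-8 kN·m at a=8 m (b=L-a=8):
  R_A = 6M₀ab/L³ = 6·(-8)·8·8/16³ = -3/4 kN
  M_A = M₀b(2a-b)/L² = (-8)·8·(2·8-8)/16² = -2 kN·m
  R_B = -6M₀ab/L³ = -6·(-8)·8·8/16³ = 3/4 kN
  M_B = M₀a(2b-a)/L² = (-8)·8·(2·8-8)/16² = -2 kN·m
Load 3 — uniform load w=16 kN/m over full span:
  R_A = wL/2 = 16·16/2 = 128 kN
  M_A = wL²/12 = 16·16²/12 = 1024/3 kN·m
  R_B = wL/2 = 16·16/2 = 128 kN
  M_B = -wL²/12 = -16·16²/12 = -1024/3 kN·m
Load 4 — applied couple M₀=-2 kN·m at a=32/5 m (b=L-a=48/5):
  R_A = 6M₀ab/L³ = 6·(-2)·(32/5)·(48/5)/16³ = -9/50 kN
  M_A = M₀b(2a-b)/L² = (-2)·(48/5)·(2·(32/5)-(48/5))/16² = -6/25 kN·m
  R_B = -6M₀ab/L³ = -6·(-2)·(32/5)·(48/5)/16³ = 9/50 kN
  M_B = M₀a(2b-a)/L² = (-2)·(32/5)·(2·(48/5)-(32/5))/16² = -16/25 kN·m
Superposition: R_A = 16787/100 kN, M_A = 12104/25 kN·m, R_B = 22413/100 kN, M_B = -42118/75 kN·m

R_A = 16787/100 kN, M_A = 12104/25 kN·m, R_B = 22413/100 kN, M_B = -42118/75 kN·m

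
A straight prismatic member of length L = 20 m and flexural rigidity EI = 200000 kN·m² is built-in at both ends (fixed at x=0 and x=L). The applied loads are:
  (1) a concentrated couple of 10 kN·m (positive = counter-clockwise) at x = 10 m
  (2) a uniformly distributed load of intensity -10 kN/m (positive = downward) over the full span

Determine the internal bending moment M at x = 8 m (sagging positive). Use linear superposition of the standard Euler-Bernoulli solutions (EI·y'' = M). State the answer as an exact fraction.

M(8) = -859/6 kN·m

Load 1 — applied couple M₀=10 kN·m at a=10 m (b=L-a=10):
  M_1 = R_Ax - M_A  [x≤a] with R_A=3/4, M_A=5/2 = (3/4)·8 - (5/2) = 7/2 kN·m
Load 2 — uniform load w=-10 kN/m over full span:
  M_2 = wLx/2 - wL²/12 - wx²/2 = (-10)·20·8/2 - (-10)·20²/12 - (-10)·8²/2 = -440/3 kN·m
Superposition: M = Σ M_i = -859/6 kN·m ≈ -143.166667 kN·m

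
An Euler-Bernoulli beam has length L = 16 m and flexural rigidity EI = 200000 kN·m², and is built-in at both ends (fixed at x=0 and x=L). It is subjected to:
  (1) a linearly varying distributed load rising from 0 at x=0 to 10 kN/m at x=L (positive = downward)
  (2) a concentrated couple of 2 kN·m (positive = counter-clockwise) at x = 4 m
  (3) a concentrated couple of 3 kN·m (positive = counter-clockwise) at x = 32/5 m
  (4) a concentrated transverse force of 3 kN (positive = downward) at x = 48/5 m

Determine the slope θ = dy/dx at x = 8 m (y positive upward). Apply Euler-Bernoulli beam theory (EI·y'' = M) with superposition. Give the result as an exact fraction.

Load 1 — triangular load w₀=10 kN/m (0→w₀ over full span):
  θ_1 = -w₀(2x(L-x)(L-2x)(x+2L)+x²(L-x)²)/(120LEI) = -10·(2·8·(16-8)·(16-2·8)·(8+2·16)+8²·(16-8)²)/(120·16·200000) = -1/9375 rad
Load 2 — applied couple M₀=2 kN·m at a=4 m (b=L-a=12):
  θ_2 = (R_Ax²/2 - M_Ax - M₀(x-a))/EI  [x>a] with R_A=9/64, M_A=-3/8 = ((9/64)·8²/2 - (-3/8)·8 - 2·(8-4))/200000 = -1/400000 rad
Load 3 — applied couple M₀=3 kN·m at a=32/5 m (b=L-a=48/5):
  θ_3 = (R_Ax²/2 - M_Ax - M₀(x-a))/EI  [x>a] with R_A=27/100, M_A=9/25 = ((27/100)·8²/2 - (9/25)·8 - 3·(8-(32/5)))/200000 = 3/625000 rad
Load 4 — point force P=3 kN at a=48/5 m (b=L-a=32/5):
  θ_4 = -Pb²x(2aL-(3a+b)x)/(2L³EI)  [x≤a] = -3·(32/5)²·8·(2·(48/5)·16-(3·(48/5)+(32/5))·8)/(2·16³·200000) = -6/390625 rad
Superposition: θ = Σ θ_i = -17959/150000000 rad ≈ -0.000120 rad

θ(8) = -17959/150000000 rad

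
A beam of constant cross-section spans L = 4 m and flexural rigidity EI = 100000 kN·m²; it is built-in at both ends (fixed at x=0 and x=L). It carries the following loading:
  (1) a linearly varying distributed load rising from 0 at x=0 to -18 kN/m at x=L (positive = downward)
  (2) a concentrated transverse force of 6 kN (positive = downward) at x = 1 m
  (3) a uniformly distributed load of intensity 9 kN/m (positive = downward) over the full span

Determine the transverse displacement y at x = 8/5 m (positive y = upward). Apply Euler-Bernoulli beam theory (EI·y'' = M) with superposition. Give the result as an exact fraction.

Load 1 — triangular load w₀=-18 kN/m (0→w₀ over full span):
  y_1 = -w₀x²(L-x)²(x+2L)/(120LEI) = -(-18)·(8/5)²·(4-(8/5))²·((8/5)+2·4)/(120·4·100000) = 2592/48828125 m
Load 2 — point force P=6 kN at a=1 m (b=L-a=3):
  y_2 = -Pa²(L-x)²(3bL-(3b+a)(L-x))/(6L³EI)  [x>a] = -6·1²·(4-(8/5))²·(3·3·4-(3·3+1)·(4-(8/5)))/(6·4³·100000) = -27/2500000 m
Load 3 — uniform load w=9 kN/m over full span:
  y_3 = -wx²(L-x)²/(24EI) = -9·(8/5)²·(4-(8/5))²/(24·100000) = -108/1953125 m
Superposition: y = Σ y_i = -20331/1562500000 m ≈ -0.000013 m

y(8/5) = -20331/1562500000 m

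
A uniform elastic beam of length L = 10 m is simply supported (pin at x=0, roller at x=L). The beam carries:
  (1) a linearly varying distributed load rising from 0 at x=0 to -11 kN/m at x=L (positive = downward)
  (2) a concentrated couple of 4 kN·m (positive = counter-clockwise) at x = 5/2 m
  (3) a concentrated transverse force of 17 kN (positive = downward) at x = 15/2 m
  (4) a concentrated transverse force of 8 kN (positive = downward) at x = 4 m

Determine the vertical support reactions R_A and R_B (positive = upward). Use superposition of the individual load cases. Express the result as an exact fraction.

R_A = -533/60 kN, R_B = -1267/60 kN

Load 1 — triangular load w₀=-11 kN/m (0→w₀ over full span):
  R_A = w₀L/6 = (-11)·10/6 = -55/3 kN
  R_B = w₀L/3 = (-11)·10/3 = -110/3 kN
Load 2 — applied couple M₀=4 kN·m at a=5/2 m (b=L-a=15/2):
  R_A = M₀/L = 4/10 = 2/5 kN
  R_B = -M₀/L = -4/10 = -2/5 kN
Load 3 — point force P=17 kN at a=15/2 m (b=L-a=5/2):
  R_A = Pb/L = 17·(5/2)/10 = 17/4 kN
  R_B = Pa/L = 17·(15/2)/10 = 51/4 kN
Load 4 — point force P=8 kN at a=4 m (b=L-a=6):
  R_A = Pb/L = 8·6/10 = 24/5 kN
  R_B = Pa/L = 8·4/10 = 16/5 kN
Superposition: R_A = -533/60 kN, R_B = -1267/60 kN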